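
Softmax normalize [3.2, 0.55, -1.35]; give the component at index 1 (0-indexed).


Exponentials: e^3.2=24.5325, e^0.55=1.7333, e^-1.35=0.2592
Sum = 26.525
Softmax = [0.9249, 0.0653, 0.0098]
p[1] = 1.7333/26.525 = 0.0653

0.0653


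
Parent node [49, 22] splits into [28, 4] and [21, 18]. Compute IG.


Parent = [49, 22], H_parent = 0.893
H_left = 0.5436 (n=32), H_right = 0.9957 (n=39)
H_children = (32/71)·0.5436 + (39/71)·0.9957 = 0.7919
IG = 0.893 - 0.7919 = 0.1011

0.1011


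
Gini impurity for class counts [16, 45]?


Probabilities: [16/61, 45/61] ≈ [0.2623, 0.7377]
Σpᵢ² = (256 + 2025)/61² = 2281/3721
Gini = 1 - Σpᵢ² = 1 - 2281/3721 = 0.387

0.387


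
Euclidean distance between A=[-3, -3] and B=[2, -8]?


d = √((-3-2)² + (-3+ 8)²)
  = √(25 + 25)
  = √50 = 7.0711

7.0711


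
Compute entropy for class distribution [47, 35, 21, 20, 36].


Probabilities: [47/159, 35/159, 21/159, 20/159, 36/159] ≈ [0.2956, 0.2201, 0.1321, 0.1258, 0.2264]
H = -((47/159)·log₂(47/159) + (35/159)·log₂(35/159) + (21/159)·log₂(21/159) + (20/159)·log₂(20/159) + (36/159)·log₂(36/159))
  = 2.2476 bits

2.2476 bits


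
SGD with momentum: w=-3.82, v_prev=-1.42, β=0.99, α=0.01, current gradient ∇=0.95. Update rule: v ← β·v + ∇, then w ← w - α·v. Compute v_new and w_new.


v_new = 0.99·-1.42 + 0.95 = -1.4058 + 0.95 = -0.4558
w_new = -3.82 - 0.01·-0.4558 = -3.82 + 0.004558 = -3.815442

v_new=-0.4558, w_new=-3.815442


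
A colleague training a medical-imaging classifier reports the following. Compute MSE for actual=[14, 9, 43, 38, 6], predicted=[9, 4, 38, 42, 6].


Squared errors: (14-9)²=25, (9-4)²=25, (43-38)²=25, (38-42)²=16, (6-6)²=0
Sum = 91
MSE = 91/5 = 91/5

91/5


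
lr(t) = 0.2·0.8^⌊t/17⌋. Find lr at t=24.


n_drops = ⌊24/17⌋ = 1
lr = 0.2·0.8^1 = 0.2·0.8 = 0.16

0.16


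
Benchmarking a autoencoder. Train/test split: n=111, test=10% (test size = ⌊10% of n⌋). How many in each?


Test = ⌊111·10/100⌋ = 11
Train = 111 - 11 = 100

Train: 100, Test: 11


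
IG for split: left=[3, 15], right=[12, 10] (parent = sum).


Parent = [15, 25], H_parent = 0.9544
H_left = 0.65 (n=18), H_right = 0.994 (n=22)
H_children = (18/40)·0.65 + (22/40)·0.994 = 0.8392
IG = 0.9544 - 0.8392 = 0.1152

0.1152


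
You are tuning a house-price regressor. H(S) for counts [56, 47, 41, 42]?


Probabilities: [56/186, 47/186, 41/186, 42/186] ≈ [0.3011, 0.2527, 0.2204, 0.2258]
H = -((56/186)·log₂(56/186) + (47/186)·log₂(47/186) + (41/186)·log₂(41/186) + (42/186)·log₂(42/186))
  = 1.9885 bits

1.9885 bits


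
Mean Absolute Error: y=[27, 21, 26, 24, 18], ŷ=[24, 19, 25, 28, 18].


Absolute errors: |27-24|=3, |21-19|=2, |26-25|=1, |24-28|=4, |18-18|=0
Sum = 10
MAE = 10/5 = 2

2


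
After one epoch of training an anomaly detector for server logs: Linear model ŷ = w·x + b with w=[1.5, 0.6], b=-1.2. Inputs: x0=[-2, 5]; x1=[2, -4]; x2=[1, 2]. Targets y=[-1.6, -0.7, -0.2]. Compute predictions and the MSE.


ŷ0 = (1.5)·(-2) + (0.6)·(5) - 1.2 = -1.2
ŷ1 = (1.5)·(2) + (0.6)·(-4) - 1.2 = -0.6
ŷ2 = (1.5)·(1) + (0.6)·(2) - 1.2 = 1.5
errors² = [0.16, 0.01, 2.89]
MSE = 3.0600/3 = 1.02

1.02


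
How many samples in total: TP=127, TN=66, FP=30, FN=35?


Total = TP + TN + FP + FN
= 127 + 66 + 30 + 35
= 258
(Predicted positive: 157, predicted negative: 101)

258


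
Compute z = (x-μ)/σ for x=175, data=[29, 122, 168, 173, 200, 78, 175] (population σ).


μ = 135, σ = 57.3361
z = (175 - 135)/57.3361 = 0.6976

0.6976


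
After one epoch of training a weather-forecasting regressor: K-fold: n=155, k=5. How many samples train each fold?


Fold size = 155/5 = 31
Training per fold = 155 - 31 = 124

124


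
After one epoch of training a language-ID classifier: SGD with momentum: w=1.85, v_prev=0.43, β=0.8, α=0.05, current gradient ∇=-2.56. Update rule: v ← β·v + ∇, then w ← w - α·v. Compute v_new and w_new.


v_new = 0.8·0.43 - 2.56 = 0.344 - 2.56 = -2.216
w_new = 1.85 - 0.05·-2.216 = 1.85 + 0.1108 = 1.9608

v_new=-2.216, w_new=1.9608


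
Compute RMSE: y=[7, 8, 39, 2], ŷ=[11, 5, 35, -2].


MSE = 57/4 = 14.25
RMSE = √(57/4) = 3.7749

3.7749


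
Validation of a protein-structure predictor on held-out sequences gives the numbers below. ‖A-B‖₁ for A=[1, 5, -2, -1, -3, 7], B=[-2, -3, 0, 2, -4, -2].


d = |1+ 2| + |5+ 3| + |-2-0| + |-1-2| + |-3+ 4| + |7+ 2|
  = 3 + 8 + 2 + 3 + 1 + 9
  = 26

26


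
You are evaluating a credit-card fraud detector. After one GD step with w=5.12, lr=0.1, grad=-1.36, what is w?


w_new = w - α·∇
= 5.12 - 0.1·-1.36
= 5.12 + 0.136
= 5.256

5.256


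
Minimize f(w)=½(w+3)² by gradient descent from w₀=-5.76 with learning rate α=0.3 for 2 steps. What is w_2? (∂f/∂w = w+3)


step 1: grad = -5.76+3 = -2.76; w = -5.76 - 0.3·(-2.76) = -4.932
step 2: grad = -4.932+3 = -1.932; w = -4.932 - 0.3·(-1.932) = -4.3524

-4.3524


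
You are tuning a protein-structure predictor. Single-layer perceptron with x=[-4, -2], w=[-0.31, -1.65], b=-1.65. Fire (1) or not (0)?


z = (-4)·(-0.31) + (-2)·(-1.65) - 1.65
  = 2.89
step(z) = 1 (z≥0)

1


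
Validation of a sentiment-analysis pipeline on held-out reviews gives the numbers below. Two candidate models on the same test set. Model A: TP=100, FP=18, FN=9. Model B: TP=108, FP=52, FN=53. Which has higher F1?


Model A: P=100/118=0.8475, R=100/109=0.9174, F1=2PR/(P+R)=2TP/(2TP+FP+FN)=200/227=0.8811
Model B: P=108/160=0.675, R=108/161=0.6708, F1=2PR/(P+R)=2TP/(2TP+FP+FN)=216/321=0.6729
0.8811 > 0.6729 → Model A

Model A


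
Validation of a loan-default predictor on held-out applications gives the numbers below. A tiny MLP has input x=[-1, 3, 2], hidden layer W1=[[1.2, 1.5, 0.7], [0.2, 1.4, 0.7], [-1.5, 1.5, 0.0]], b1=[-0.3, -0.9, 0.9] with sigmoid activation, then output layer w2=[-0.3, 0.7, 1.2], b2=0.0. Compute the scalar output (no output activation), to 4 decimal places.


z1[0] = (1.2)·(-1) + (1.5)·(3) + (0.7)·(2) - 0.3 = 4.4
z1[1] = (0.2)·(-1) + (1.4)·(3) + (0.7)·(2) - 0.9 = 4.5
z1[2] = (-1.5)·(-1) + (1.5)·(3) + (0.0)·(2) + 0.9 = 6.9
h = sigmoid(z1) = [0.9879, 0.989, 0.999]
output = (-0.3)·(0.9879) + (0.7)·(0.989) + (1.2)·(0.999) + 0.0 = 1.5947

1.5947


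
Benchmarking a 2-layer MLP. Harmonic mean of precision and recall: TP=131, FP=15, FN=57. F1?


Precision = 131/146 = 0.8973
Recall = 131/188 = 0.6968
F1 = 2·P·R/(P+R) = 2·TP/(2·TP+FP+FN) = 262/(262+15+57) = 262/334 = 0.7844

0.7844


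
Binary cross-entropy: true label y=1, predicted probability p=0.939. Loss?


BCE = -[y·ln(p) + (1-y)·ln(1-p)]
= -1·ln(0.939) - 0
= -ln(0.939) = 0.0629

0.0629


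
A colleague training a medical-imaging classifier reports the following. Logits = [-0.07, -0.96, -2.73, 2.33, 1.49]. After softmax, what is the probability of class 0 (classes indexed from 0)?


Exponentials: e^-0.07=0.9324, e^-0.96=0.3829, e^-2.73=0.0652, e^2.33=10.2779, e^1.49=4.4371
Sum = 16.0955
Softmax = [0.0579, 0.0238, 0.0041, 0.6386, 0.2757]
p[0] = 0.9324/16.0955 = 0.0579

0.0579


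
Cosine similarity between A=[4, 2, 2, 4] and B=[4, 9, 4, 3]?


A·B = 4·4 + 2·9 + 2·4 + 4·3 = 54
‖A‖ = √40 = 6.3246, ‖B‖ = √122 = 11.0454
cos = 54/(√40·√122) = 54/√4880 = 0.773

0.773


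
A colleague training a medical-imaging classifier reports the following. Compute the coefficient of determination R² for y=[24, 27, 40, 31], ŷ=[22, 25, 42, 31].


ȳ = 30.5
SS_res = Σ(y-ŷ)² = 12
SS_tot = Σ(y-ȳ)² = 145
R² = 1 - SS_res/SS_tot = 1 - 0.0828 = 0.9172

0.9172


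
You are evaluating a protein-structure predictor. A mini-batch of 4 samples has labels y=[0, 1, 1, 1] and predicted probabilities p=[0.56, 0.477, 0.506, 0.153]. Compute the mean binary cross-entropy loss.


L[0] = -ln(1-0.56) = -ln(0.44) = 0.821
L[1] = -ln(0.477) = 0.7402
L[2] = -ln(0.506) = 0.6812
L[3] = -ln(0.153) = 1.8773
mean = (0.821 + 0.7402 + 0.6812 + 1.8773)/4 = 1.0299

1.0299


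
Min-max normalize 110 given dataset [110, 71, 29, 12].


min=12, max=110
(110-12)/(110-12) = 98/98 = 1.0

1.0


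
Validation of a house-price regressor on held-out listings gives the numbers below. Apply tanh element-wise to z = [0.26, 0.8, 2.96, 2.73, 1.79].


tanh(0.26) = 0.2543
tanh(0.8) = 0.664
tanh(2.96) = 0.9946
tanh(2.73) = 0.9915
tanh(1.79) = 0.9458
result = [0.2543, 0.664, 0.9946, 0.9915, 0.9458]

[0.2543, 0.664, 0.9946, 0.9915, 0.9458]


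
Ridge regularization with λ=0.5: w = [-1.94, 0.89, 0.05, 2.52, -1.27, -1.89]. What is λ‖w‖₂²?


‖w‖₂² = (-1.94)² + (0.89)² + (0.05)² + (2.52)² + (-1.27)² + (-1.89)²
     = 3.7636 + 0.7921 + 0.0025 + 6.3504 + 1.6129 + 3.5721
     = 16.0936
λ·‖w‖₂² = 0.5·16.0936 = 8.0468

8.0468


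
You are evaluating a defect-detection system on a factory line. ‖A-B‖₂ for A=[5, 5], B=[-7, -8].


d = √((5+ 7)² + (5+ 8)²)
  = √(144 + 169)
  = √313 = 17.6918

17.6918


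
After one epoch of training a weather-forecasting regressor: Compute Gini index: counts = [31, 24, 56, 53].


Probabilities: [31/164, 24/164, 56/164, 53/164] ≈ [0.189, 0.1463, 0.3415, 0.3232]
Σpᵢ² = (961 + 576 + 3136 + 2809)/164² = 7482/26896
Gini = 1 - Σpᵢ² = 1 - 7482/26896 = 0.7218

0.7218


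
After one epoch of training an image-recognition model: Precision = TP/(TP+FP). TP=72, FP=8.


Precision = TP/(TP+FP)
= 72/(72+8)
= 72/80 = 90.0%

90.0%


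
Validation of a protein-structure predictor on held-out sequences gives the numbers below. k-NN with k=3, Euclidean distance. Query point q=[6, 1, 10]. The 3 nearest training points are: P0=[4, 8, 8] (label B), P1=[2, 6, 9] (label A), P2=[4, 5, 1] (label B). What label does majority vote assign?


d(q,P0) = 7.5498  (label B)
d(q,P1) = 6.4807  (label A)
d(q,P2) = 10.0499  (label B)
Votes: A=1, B=2
Majority → B

B


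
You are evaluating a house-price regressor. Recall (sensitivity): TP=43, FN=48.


Recall = TP/(TP+FN)
= 43/(43+48)
= 43/91 = 47.25%

47.25%


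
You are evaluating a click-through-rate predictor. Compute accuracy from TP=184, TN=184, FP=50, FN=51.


Accuracy = (TP+TN)/(TP+TN+FP+FN)
= (184+184)/(469)
= 368/469 = 78.46%

78.46%


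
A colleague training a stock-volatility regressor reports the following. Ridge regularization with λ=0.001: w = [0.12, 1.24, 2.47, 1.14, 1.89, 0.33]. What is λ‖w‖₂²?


‖w‖₂² = (0.12)² + (1.24)² + (2.47)² + (1.14)² + (1.89)² + (0.33)²
     = 0.0144 + 1.5376 + 6.1009 + 1.2996 + 3.5721 + 0.1089
     = 12.6335
λ·‖w‖₂² = 0.001·12.6335 = 0.012634

0.012634


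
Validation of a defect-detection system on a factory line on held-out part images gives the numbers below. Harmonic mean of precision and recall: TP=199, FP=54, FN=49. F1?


Precision = 199/253 = 0.7866
Recall = 199/248 = 0.8024
F1 = 2·P·R/(P+R) = 2·TP/(2·TP+FP+FN) = 398/(398+54+49) = 398/501 = 0.7944

0.7944


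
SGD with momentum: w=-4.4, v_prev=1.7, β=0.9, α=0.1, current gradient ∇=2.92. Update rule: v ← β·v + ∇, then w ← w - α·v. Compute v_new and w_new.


v_new = 0.9·1.7 + 2.92 = 1.53 + 2.92 = 4.45
w_new = -4.4 - 0.1·4.45 = -4.4 - 0.445 = -4.845

v_new=4.45, w_new=-4.845


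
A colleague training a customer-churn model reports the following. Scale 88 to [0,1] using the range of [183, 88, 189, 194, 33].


min=33, max=194
(88-33)/(194-33) = 55/161 = 0.3416

0.3416


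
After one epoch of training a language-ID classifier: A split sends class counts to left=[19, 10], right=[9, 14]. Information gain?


Parent = [28, 24], H_parent = 0.9957
H_left = 0.9294 (n=29), H_right = 0.9656 (n=23)
H_children = (29/52)·0.9294 + (23/52)·0.9656 = 0.9454
IG = 0.9957 - 0.9454 = 0.0503

0.0503


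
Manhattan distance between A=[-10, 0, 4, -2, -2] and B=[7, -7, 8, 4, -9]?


d = |-10-7| + |0+ 7| + |4-8| + |-2-4| + |-2+ 9|
  = 17 + 7 + 4 + 6 + 7
  = 41

41


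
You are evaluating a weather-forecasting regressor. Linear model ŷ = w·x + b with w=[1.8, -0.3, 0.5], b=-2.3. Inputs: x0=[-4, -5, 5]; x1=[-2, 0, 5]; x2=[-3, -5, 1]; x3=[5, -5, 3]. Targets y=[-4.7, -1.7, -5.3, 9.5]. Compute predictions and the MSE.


ŷ0 = (1.8)·(-4) + (-0.3)·(-5) + (0.5)·(5) - 2.3 = -5.5
ŷ1 = (1.8)·(-2) + (-0.3)·(0) + (0.5)·(5) - 2.3 = -3.4
ŷ2 = (1.8)·(-3) + (-0.3)·(-5) + (0.5)·(1) - 2.3 = -5.7
ŷ3 = (1.8)·(5) + (-0.3)·(-5) + (0.5)·(3) - 2.3 = 9.7
errors² = [0.64, 2.89, 0.16, 0.04]
MSE = 3.7300/4 = 0.9325

0.9325


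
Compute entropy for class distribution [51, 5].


Probabilities: [51/56, 5/56] ≈ [0.9107, 0.0893]
H = -((51/56)·log₂(51/56) + (5/56)·log₂(5/56))
  = 0.4341 bits

0.4341 bits


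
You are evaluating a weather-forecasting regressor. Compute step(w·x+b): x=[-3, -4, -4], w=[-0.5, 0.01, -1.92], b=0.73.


z = (-3)·(-0.5) + (-4)·(0.01) + (-4)·(-1.92) + 0.73
  = 9.87
step(z) = 1 (z≥0)

1


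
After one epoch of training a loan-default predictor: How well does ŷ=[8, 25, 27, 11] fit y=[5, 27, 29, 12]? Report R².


ȳ = 18.25
SS_res = Σ(y-ŷ)² = 18
SS_tot = Σ(y-ȳ)² = 406.75
R² = 1 - SS_res/SS_tot = 1 - 0.0443 = 0.9557

0.9557


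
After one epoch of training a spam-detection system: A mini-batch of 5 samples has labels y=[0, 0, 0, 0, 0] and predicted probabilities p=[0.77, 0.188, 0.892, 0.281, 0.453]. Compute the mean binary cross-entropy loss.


L[0] = -ln(1-0.77) = -ln(0.23) = 1.4697
L[1] = -ln(1-0.188) = -ln(0.812) = 0.2083
L[2] = -ln(1-0.892) = -ln(0.108) = 2.2256
L[3] = -ln(1-0.281) = -ln(0.719) = 0.3299
L[4] = -ln(1-0.453) = -ln(0.547) = 0.6033
mean = (1.4697 + 0.2083 + 2.2256 + 0.3299 + 0.6033)/5 = 0.9674

0.9674


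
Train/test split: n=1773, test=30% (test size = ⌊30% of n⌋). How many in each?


Test = ⌊1773·30/100⌋ = 531
Train = 1773 - 531 = 1242

Train: 1242, Test: 531


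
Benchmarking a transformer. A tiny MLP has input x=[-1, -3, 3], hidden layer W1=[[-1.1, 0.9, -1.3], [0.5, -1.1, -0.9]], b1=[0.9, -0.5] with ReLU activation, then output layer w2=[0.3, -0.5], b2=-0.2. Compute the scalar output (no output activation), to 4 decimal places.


z1[0] = (-1.1)·(-1) + (0.9)·(-3) + (-1.3)·(3) + 0.9 = -4.6
z1[1] = (0.5)·(-1) + (-1.1)·(-3) + (-0.9)·(3) - 0.5 = -0.4
h = ReLU(z1) = [0.0, 0.0]
output = (0.3)·(0.0) + (-0.5)·(0.0) - 0.2 = -0.2

-0.2


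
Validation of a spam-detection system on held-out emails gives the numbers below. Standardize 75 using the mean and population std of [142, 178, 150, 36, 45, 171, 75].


μ = 113.8571, σ = 55.7941
z = (75 - 113.8571)/55.7941 = -0.6964

-0.6964


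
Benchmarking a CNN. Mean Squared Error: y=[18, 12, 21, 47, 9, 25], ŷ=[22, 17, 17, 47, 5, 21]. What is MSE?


Squared errors: (18-22)²=16, (12-17)²=25, (21-17)²=16, (47-47)²=0, (9-5)²=16, (25-21)²=16
Sum = 89
MSE = 89/6 = 89/6

89/6


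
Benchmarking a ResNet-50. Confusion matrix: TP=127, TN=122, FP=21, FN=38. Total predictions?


Total = TP + TN + FP + FN
= 127 + 122 + 21 + 38
= 308
(Predicted positive: 148, predicted negative: 160)

308


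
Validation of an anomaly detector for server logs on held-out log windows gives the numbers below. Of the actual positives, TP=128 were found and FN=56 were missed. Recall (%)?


Recall = TP/(TP+FN)
= 128/(128+56)
= 128/184 = 69.57%

69.57%


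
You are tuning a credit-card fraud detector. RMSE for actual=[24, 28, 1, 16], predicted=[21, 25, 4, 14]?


MSE = 31/4 = 7.75
RMSE = √(31/4) = 2.7839

2.7839


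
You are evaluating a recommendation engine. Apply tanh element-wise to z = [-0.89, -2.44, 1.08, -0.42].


tanh(-0.89) = -0.7114
tanh(-2.44) = -0.9849
tanh(1.08) = 0.7932
tanh(-0.42) = -0.3969
result = [-0.7114, -0.9849, 0.7932, -0.3969]

[-0.7114, -0.9849, 0.7932, -0.3969]


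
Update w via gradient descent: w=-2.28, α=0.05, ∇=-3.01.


w_new = w - α·∇
= -2.28 - 0.05·-3.01
= -2.28 + 0.1505
= -2.1295

-2.1295


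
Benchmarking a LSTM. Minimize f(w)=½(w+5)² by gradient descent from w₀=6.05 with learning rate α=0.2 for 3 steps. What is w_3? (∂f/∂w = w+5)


step 1: grad = 6.05+5 = 11.05; w = 6.05 - 0.2·(11.05) = 3.84
step 2: grad = 3.84+5 = 8.84; w = 3.84 - 0.2·(8.84) = 2.072
step 3: grad = 2.072+5 = 7.072; w = 2.072 - 0.2·(7.072) = 0.6576

0.6576


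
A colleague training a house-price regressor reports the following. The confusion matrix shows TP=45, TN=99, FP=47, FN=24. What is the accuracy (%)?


Accuracy = (TP+TN)/(TP+TN+FP+FN)
= (45+99)/(215)
= 144/215 = 66.98%

66.98%


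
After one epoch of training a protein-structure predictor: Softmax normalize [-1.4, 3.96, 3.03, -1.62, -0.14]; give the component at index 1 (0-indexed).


Exponentials: e^-1.4=0.2466, e^3.96=52.4573, e^3.03=20.6972, e^-1.62=0.1979, e^-0.14=0.8694
Sum = 74.4684
Softmax = [0.0033, 0.7044, 0.2779, 0.0027, 0.0117]
p[1] = 52.4573/74.4684 = 0.7044

0.7044


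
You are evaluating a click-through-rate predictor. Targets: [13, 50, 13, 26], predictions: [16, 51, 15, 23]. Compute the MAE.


Absolute errors: |13-16|=3, |50-51|=1, |13-15|=2, |26-23|=3
Sum = 9
MAE = 9/4 = 9/4

9/4


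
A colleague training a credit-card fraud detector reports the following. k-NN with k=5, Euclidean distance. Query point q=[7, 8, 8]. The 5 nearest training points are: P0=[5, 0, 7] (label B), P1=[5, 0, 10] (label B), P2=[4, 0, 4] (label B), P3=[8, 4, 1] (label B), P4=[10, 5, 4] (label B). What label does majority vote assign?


d(q,P0) = 8.3066  (label B)
d(q,P1) = 8.4853  (label B)
d(q,P2) = 9.434  (label B)
d(q,P3) = 8.124  (label B)
d(q,P4) = 5.831  (label B)
Votes: A=0, B=5
Majority → B

B


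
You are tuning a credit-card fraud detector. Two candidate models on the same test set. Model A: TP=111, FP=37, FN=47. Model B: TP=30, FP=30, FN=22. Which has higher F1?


Model A: P=111/148=0.75, R=111/158=0.7025, F1=2PR/(P+R)=2TP/(2TP+FP+FN)=222/306=0.7255
Model B: P=30/60=0.5, R=30/52=0.5769, F1=2PR/(P+R)=2TP/(2TP+FP+FN)=60/112=0.5357
0.7255 > 0.5357 → Model A

Model A


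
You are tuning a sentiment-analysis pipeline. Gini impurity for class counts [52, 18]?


Probabilities: [52/70, 18/70] ≈ [0.7429, 0.2571]
Σpᵢ² = (2704 + 324)/70² = 3028/4900
Gini = 1 - Σpᵢ² = 1 - 3028/4900 = 0.382

0.382


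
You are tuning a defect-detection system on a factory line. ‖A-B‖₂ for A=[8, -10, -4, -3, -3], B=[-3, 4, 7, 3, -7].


d = √((8+ 3)² + (-10-4)² + (-4-7)² + (-3-3)² + (-3+ 7)²)
  = √(121 + 196 + 121 + 36 + 16)
  = √490 = 22.1359

22.1359


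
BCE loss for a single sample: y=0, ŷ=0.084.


BCE = -[y·ln(p) + (1-y)·ln(1-p)]
= -0 - 1·ln(1-0.084)
= -ln(0.916) = 0.0877

0.0877


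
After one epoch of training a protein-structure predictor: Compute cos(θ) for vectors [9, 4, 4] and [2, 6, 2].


A·B = 9·2 + 4·6 + 4·2 = 50
‖A‖ = √113 = 10.6301, ‖B‖ = √44 = 6.6332
cos = 50/(√113·√44) = 50/√4972 = 0.7091

0.7091


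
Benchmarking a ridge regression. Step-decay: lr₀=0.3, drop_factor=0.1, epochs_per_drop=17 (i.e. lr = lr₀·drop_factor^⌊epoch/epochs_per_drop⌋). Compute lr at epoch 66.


n_drops = ⌊66/17⌋ = 3
lr = 0.3·0.1^3 = 0.3·0.001 = 0.0003

0.0003


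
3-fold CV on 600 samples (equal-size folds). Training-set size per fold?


Fold size = 600/3 = 200
Training per fold = 600 - 200 = 400

400


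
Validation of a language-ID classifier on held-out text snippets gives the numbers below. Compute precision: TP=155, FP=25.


Precision = TP/(TP+FP)
= 155/(155+25)
= 155/180 = 86.11%

86.11%


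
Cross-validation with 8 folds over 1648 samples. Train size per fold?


Fold size = 1648/8 = 206
Training per fold = 1648 - 206 = 1442

1442


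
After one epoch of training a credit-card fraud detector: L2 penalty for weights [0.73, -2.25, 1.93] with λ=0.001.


‖w‖₂² = (0.73)² + (-2.25)² + (1.93)²
     = 0.5329 + 5.0625 + 3.7249
     = 9.3203
λ·‖w‖₂² = 0.001·9.3203 = 0.00932

0.00932


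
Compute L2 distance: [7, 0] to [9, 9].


d = √((7-9)² + (0-9)²)
  = √(4 + 81)
  = √85 = 9.2195

9.2195


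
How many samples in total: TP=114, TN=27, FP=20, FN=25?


Total = TP + TN + FP + FN
= 114 + 27 + 20 + 25
= 186
(Predicted positive: 134, predicted negative: 52)

186


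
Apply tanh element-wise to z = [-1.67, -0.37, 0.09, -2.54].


tanh(-1.67) = -0.9316
tanh(-0.37) = -0.354
tanh(0.09) = 0.0898
tanh(-2.54) = -0.9876
result = [-0.9316, -0.354, 0.0898, -0.9876]

[-0.9316, -0.354, 0.0898, -0.9876]


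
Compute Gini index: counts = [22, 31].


Probabilities: [22/53, 31/53] ≈ [0.4151, 0.5849]
Σpᵢ² = (484 + 961)/53² = 1445/2809
Gini = 1 - Σpᵢ² = 1 - 1445/2809 = 0.4856

0.4856


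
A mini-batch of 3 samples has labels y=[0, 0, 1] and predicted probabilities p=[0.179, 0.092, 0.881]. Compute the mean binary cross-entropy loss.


L[0] = -ln(1-0.179) = -ln(0.821) = 0.1972
L[1] = -ln(1-0.092) = -ln(0.908) = 0.0965
L[2] = -ln(0.881) = 0.1267
mean = (0.1972 + 0.0965 + 0.1267)/3 = 0.1401

0.1401


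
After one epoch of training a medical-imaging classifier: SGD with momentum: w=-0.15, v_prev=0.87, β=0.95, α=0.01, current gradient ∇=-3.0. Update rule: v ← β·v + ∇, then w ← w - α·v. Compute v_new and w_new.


v_new = 0.95·0.87 - 3.0 = 0.8265 - 3.0 = -2.1735
w_new = -0.15 - 0.01·-2.1735 = -0.15 + 0.021735 = -0.128265

v_new=-2.1735, w_new=-0.128265


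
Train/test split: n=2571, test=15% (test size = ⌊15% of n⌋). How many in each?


Test = ⌊2571·15/100⌋ = 385
Train = 2571 - 385 = 2186

Train: 2186, Test: 385


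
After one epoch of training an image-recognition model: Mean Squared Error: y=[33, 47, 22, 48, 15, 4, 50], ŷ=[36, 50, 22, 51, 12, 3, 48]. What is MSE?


Squared errors: (33-36)²=9, (47-50)²=9, (22-22)²=0, (48-51)²=9, (15-12)²=9, (4-3)²=1, (50-48)²=4
Sum = 41
MSE = 41/7 = 41/7

41/7


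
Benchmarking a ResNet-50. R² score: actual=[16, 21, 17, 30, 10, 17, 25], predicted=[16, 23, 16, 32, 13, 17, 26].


ȳ = 19.4286
SS_res = Σ(y-ŷ)² = 19
SS_tot = Σ(y-ȳ)² = 257.71
R² = 1 - SS_res/SS_tot = 1 - 0.0737 = 0.9263

0.9263


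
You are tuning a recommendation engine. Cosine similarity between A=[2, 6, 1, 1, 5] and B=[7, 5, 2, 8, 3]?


A·B = 2·7 + 6·5 + 1·2 + 1·8 + 5·3 = 69
‖A‖ = √67 = 8.1854, ‖B‖ = √151 = 12.2882
cos = 69/(√67·√151) = 69/√10117 = 0.686

0.686


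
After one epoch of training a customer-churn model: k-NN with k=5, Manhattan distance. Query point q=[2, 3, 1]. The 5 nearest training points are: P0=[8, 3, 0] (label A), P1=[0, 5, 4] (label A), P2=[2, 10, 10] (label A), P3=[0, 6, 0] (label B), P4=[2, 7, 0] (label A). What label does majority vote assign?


d(q,P0) = 7  (label A)
d(q,P1) = 7  (label A)
d(q,P2) = 16  (label A)
d(q,P3) = 6  (label B)
d(q,P4) = 5  (label A)
Votes: A=4, B=1
Majority → A

A


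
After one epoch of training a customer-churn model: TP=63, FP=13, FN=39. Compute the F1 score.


Precision = 63/76 = 0.8289
Recall = 63/102 = 0.6176
F1 = 2·P·R/(P+R) = 2·TP/(2·TP+FP+FN) = 126/(126+13+39) = 126/178 = 0.7079

0.7079


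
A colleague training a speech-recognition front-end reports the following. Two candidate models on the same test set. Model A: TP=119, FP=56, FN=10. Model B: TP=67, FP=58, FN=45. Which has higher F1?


Model A: P=119/175=0.68, R=119/129=0.9225, F1=2PR/(P+R)=2TP/(2TP+FP+FN)=238/304=0.7829
Model B: P=67/125=0.536, R=67/112=0.5982, F1=2PR/(P+R)=2TP/(2TP+FP+FN)=134/237=0.5654
0.7829 > 0.5654 → Model A

Model A


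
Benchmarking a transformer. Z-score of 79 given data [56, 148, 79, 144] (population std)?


μ = 106.75, σ = 40.1084
z = (79 - 106.75)/40.1084 = -0.6919

-0.6919


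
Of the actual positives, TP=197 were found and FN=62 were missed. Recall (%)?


Recall = TP/(TP+FN)
= 197/(197+62)
= 197/259 = 76.06%

76.06%


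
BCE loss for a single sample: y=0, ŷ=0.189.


BCE = -[y·ln(p) + (1-y)·ln(1-p)]
= -0 - 1·ln(1-0.189)
= -ln(0.811) = 0.2095

0.2095


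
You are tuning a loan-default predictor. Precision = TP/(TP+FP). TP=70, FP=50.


Precision = TP/(TP+FP)
= 70/(70+50)
= 70/120 = 58.33%

58.33%


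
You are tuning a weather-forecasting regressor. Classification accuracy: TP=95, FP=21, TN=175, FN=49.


Accuracy = (TP+TN)/(TP+TN+FP+FN)
= (95+175)/(340)
= 270/340 = 79.41%

79.41%


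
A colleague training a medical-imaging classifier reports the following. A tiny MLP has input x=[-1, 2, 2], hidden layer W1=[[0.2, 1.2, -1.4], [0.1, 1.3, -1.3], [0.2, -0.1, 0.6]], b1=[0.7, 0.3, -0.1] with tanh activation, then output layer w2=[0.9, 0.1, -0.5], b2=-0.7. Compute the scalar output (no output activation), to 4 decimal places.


z1[0] = (0.2)·(-1) + (1.2)·(2) + (-1.4)·(2) + 0.7 = 0.1
z1[1] = (0.1)·(-1) + (1.3)·(2) + (-1.3)·(2) + 0.3 = 0.2
z1[2] = (0.2)·(-1) + (-0.1)·(2) + (0.6)·(2) - 0.1 = 0.7
h = tanh(z1) = [0.0997, 0.1974, 0.6044]
output = (0.9)·(0.0997) + (0.1)·(0.1974) + (-0.5)·(0.6044) - 0.7 = -0.8927

-0.8927


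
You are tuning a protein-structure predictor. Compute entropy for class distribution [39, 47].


Probabilities: [39/86, 47/86] ≈ [0.4535, 0.5465]
H = -((39/86)·log₂(39/86) + (47/86)·log₂(47/86))
  = 0.9937 bits

0.9937 bits


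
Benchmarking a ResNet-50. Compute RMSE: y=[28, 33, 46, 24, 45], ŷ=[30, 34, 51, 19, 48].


MSE = 64/5 = 12.8
RMSE = √(64/5) = 3.5777

3.5777


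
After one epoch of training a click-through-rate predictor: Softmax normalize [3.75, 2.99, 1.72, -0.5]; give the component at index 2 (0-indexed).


Exponentials: e^3.75=42.5211, e^2.99=19.8857, e^1.72=5.5845, e^-0.5=0.6065
Sum = 68.5978
Softmax = [0.6199, 0.2899, 0.0814, 0.0088]
p[2] = 5.5845/68.5978 = 0.0814

0.0814


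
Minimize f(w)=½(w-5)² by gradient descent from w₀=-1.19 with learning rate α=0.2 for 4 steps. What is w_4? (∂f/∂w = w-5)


step 1: grad = -1.19-5 = -6.19; w = -1.19 - 0.2·(-6.19) = 0.048
step 2: grad = 0.048-5 = -4.952; w = 0.048 - 0.2·(-4.952) = 1.0384
step 3: grad = 1.0384-5 = -3.9616; w = 1.0384 - 0.2·(-3.9616) = 1.83072
step 4: grad = 1.83072-5 = -3.16928; w = 1.83072 - 0.2·(-3.16928) = 2.464576

2.464576


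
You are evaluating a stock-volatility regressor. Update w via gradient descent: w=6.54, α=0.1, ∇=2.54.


w_new = w - α·∇
= 6.54 - 0.1·2.54
= 6.54 - 0.254
= 6.286

6.286


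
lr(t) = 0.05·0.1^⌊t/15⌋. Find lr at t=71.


n_drops = ⌊71/15⌋ = 4
lr = 0.05·0.1^4 = 0.05·0.0001 = 0.000005

0.000005


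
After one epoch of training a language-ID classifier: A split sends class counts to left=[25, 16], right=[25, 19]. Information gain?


Parent = [50, 35], H_parent = 0.9774
H_left = 0.965 (n=41), H_right = 0.9865 (n=44)
H_children = (41/85)·0.965 + (44/85)·0.9865 = 0.9761
IG = 0.9774 - 0.9761 = 0.0013

0.0013


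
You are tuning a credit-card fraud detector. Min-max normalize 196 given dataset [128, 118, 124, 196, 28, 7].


min=7, max=196
(196-7)/(196-7) = 189/189 = 1.0

1.0


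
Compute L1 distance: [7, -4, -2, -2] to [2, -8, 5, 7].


d = |7-2| + |-4+ 8| + |-2-5| + |-2-7|
  = 5 + 4 + 7 + 9
  = 25

25


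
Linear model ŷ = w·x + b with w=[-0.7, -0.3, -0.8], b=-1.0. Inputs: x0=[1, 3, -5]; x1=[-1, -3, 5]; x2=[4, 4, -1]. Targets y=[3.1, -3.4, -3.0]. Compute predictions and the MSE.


ŷ0 = (-0.7)·(1) + (-0.3)·(3) + (-0.8)·(-5) - 1.0 = 1.4
ŷ1 = (-0.7)·(-1) + (-0.3)·(-3) + (-0.8)·(5) - 1.0 = -3.4
ŷ2 = (-0.7)·(4) + (-0.3)·(4) + (-0.8)·(-1) - 1.0 = -4.2
errors² = [2.89, 0.0, 1.44]
MSE = 4.3300/3 = 1.4433

1.4433


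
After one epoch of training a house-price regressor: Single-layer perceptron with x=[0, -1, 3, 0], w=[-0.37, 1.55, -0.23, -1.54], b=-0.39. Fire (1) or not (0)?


z = (0)·(-0.37) + (-1)·(1.55) + (3)·(-0.23) + (0)·(-1.54) - 0.39
  = -2.63
step(z) = 0 (z<0)

0


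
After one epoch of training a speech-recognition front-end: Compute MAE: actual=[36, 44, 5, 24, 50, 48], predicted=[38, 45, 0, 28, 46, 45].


Absolute errors: |36-38|=2, |44-45|=1, |5-0|=5, |24-28|=4, |50-46|=4, |48-45|=3
Sum = 19
MAE = 19/6 = 19/6

19/6


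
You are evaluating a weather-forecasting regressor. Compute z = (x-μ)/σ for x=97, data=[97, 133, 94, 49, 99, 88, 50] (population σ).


μ = 87.1429, σ = 27.3152
z = (97 - 87.1429)/27.3152 = 0.3609

0.3609


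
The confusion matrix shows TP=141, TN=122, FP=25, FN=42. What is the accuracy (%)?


Accuracy = (TP+TN)/(TP+TN+FP+FN)
= (141+122)/(330)
= 263/330 = 79.7%

79.7%


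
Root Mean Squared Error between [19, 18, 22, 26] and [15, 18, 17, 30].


MSE = 57/4 = 14.25
RMSE = √(57/4) = 3.7749

3.7749


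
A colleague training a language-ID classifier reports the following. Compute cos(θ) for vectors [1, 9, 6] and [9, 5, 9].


A·B = 1·9 + 9·5 + 6·9 = 108
‖A‖ = √118 = 10.8628, ‖B‖ = √187 = 13.6748
cos = 108/(√118·√187) = 108/√22066 = 0.727

0.727


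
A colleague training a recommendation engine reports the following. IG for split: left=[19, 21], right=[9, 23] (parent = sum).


Parent = [28, 44], H_parent = 0.9641
H_left = 0.9982 (n=40), H_right = 0.8571 (n=32)
H_children = (40/72)·0.9982 + (32/72)·0.8571 = 0.9355
IG = 0.9641 - 0.9355 = 0.0286

0.0286


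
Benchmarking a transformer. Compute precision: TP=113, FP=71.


Precision = TP/(TP+FP)
= 113/(113+71)
= 113/184 = 61.41%

61.41%


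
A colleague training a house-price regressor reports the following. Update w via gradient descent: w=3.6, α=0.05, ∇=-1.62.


w_new = w - α·∇
= 3.6 - 0.05·-1.62
= 3.6 + 0.081
= 3.681

3.681


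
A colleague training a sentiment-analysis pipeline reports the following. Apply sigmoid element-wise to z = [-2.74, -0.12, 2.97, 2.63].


σ(-2.74) = 1/(1+e^2.74) = 0.0607
σ(-0.12) = 1/(1+e^0.12) = 0.47
σ(2.97) = 1/(1+e^-2.97) = 0.9512
σ(2.63) = 1/(1+e^-2.63) = 0.9328
result = [0.0607, 0.47, 0.9512, 0.9328]

[0.0607, 0.47, 0.9512, 0.9328]


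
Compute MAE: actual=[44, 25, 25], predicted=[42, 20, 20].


Absolute errors: |44-42|=2, |25-20|=5, |25-20|=5
Sum = 12
MAE = 12/3 = 4

4


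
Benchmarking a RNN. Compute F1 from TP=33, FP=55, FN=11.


Precision = 33/88 = 0.375
Recall = 33/44 = 0.75
F1 = 2·P·R/(P+R) = 2·TP/(2·TP+FP+FN) = 66/(66+55+11) = 66/132 = 0.5

0.5


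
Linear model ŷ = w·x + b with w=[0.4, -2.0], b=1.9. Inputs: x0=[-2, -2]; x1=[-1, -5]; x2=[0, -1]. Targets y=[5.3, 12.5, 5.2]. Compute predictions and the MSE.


ŷ0 = (0.4)·(-2) + (-2.0)·(-2) + 1.9 = 5.1
ŷ1 = (0.4)·(-1) + (-2.0)·(-5) + 1.9 = 11.5
ŷ2 = (0.4)·(0) + (-2.0)·(-1) + 1.9 = 3.9
errors² = [0.04, 1.0, 1.69]
MSE = 2.7300/3 = 0.91

0.91


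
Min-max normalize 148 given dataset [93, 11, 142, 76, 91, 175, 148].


min=11, max=175
(148-11)/(175-11) = 137/164 = 0.8354

0.8354


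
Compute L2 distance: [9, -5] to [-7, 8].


d = √((9+ 7)² + (-5-8)²)
  = √(256 + 169)
  = √425 = 20.6155

20.6155


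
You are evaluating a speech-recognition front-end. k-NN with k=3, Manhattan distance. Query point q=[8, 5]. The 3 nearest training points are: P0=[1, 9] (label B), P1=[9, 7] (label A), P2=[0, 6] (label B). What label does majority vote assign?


d(q,P0) = 11  (label B)
d(q,P1) = 3  (label A)
d(q,P2) = 9  (label B)
Votes: A=1, B=2
Majority → B

B


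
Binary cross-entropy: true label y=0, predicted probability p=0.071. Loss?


BCE = -[y·ln(p) + (1-y)·ln(1-p)]
= -0 - 1·ln(1-0.071)
= -ln(0.929) = 0.0736

0.0736


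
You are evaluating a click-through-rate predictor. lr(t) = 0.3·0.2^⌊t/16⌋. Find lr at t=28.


n_drops = ⌊28/16⌋ = 1
lr = 0.3·0.2^1 = 0.3·0.2 = 0.06

0.06


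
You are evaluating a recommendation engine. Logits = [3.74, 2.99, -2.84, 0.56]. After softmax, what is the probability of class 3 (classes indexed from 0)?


Exponentials: e^3.74=42.098, e^2.99=19.8857, e^-2.84=0.0584, e^0.56=1.7507
Sum = 63.7928
Softmax = [0.6599, 0.3117, 0.0009, 0.0274]
p[3] = 1.7507/63.7928 = 0.0274

0.0274


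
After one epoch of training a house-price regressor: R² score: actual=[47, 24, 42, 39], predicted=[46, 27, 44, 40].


ȳ = 38
SS_res = Σ(y-ŷ)² = 15
SS_tot = Σ(y-ȳ)² = 294
R² = 1 - SS_res/SS_tot = 1 - 0.051 = 0.949

0.949


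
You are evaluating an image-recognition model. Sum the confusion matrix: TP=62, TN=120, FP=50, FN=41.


Total = TP + TN + FP + FN
= 62 + 120 + 50 + 41
= 273
(Predicted positive: 112, predicted negative: 161)

273


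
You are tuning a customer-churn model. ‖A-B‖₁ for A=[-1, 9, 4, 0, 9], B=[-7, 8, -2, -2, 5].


d = |-1+ 7| + |9-8| + |4+ 2| + |0+ 2| + |9-5|
  = 6 + 1 + 6 + 2 + 4
  = 19

19


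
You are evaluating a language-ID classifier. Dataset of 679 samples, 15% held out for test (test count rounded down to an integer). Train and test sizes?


Test = ⌊679·15/100⌋ = 101
Train = 679 - 101 = 578

Train: 578, Test: 101


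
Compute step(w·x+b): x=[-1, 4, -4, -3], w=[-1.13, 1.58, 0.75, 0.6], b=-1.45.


z = (-1)·(-1.13) + (4)·(1.58) + (-4)·(0.75) + (-3)·(0.6) - 1.45
  = 1.2
step(z) = 1 (z≥0)

1


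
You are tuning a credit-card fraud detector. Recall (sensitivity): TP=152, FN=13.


Recall = TP/(TP+FN)
= 152/(152+13)
= 152/165 = 92.12%

92.12%


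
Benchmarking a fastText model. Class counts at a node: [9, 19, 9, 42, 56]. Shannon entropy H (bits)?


Probabilities: [9/135, 19/135, 9/135, 42/135, 56/135] ≈ [0.0667, 0.1407, 0.0667, 0.3111, 0.4148]
H = -((9/135)·log₂(9/135) + (19/135)·log₂(19/135) + (9/135)·log₂(9/135) + (42/135)·log₂(42/135) + (56/135)·log₂(56/135))
  = 1.9697 bits

1.9697 bits


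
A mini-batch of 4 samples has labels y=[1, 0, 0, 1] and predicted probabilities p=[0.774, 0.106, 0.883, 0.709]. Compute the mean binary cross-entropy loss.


L[0] = -ln(0.774) = 0.2562
L[1] = -ln(1-0.106) = -ln(0.894) = 0.112
L[2] = -ln(1-0.883) = -ln(0.117) = 2.1456
L[3] = -ln(0.709) = 0.3439
mean = (0.2562 + 0.112 + 2.1456 + 0.3439)/4 = 0.7144

0.7144


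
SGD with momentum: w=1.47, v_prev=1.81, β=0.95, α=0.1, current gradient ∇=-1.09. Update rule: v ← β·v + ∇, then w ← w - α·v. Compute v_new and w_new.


v_new = 0.95·1.81 - 1.09 = 1.7195 - 1.09 = 0.6295
w_new = 1.47 - 0.1·0.6295 = 1.47 - 0.06295 = 1.40705

v_new=0.6295, w_new=1.40705


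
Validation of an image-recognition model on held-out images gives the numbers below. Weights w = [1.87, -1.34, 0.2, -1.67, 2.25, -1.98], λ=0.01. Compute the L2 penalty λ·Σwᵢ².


‖w‖₂² = (1.87)² + (-1.34)² + (0.2)² + (-1.67)² + (2.25)² + (-1.98)²
     = 3.4969 + 1.7956 + 0.04 + 2.7889 + 5.0625 + 3.9204
     = 17.1043
λ·‖w‖₂² = 0.01·17.1043 = 0.171043

0.171043


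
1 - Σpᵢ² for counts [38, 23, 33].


Probabilities: [38/94, 23/94, 33/94] ≈ [0.4043, 0.2447, 0.3511]
Σpᵢ² = (1444 + 529 + 1089)/94² = 3062/8836
Gini = 1 - Σpᵢ² = 1 - 3062/8836 = 0.6535

0.6535


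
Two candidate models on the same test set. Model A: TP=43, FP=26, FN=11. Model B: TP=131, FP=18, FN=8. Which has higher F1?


Model A: P=43/69=0.6232, R=43/54=0.7963, F1=2PR/(P+R)=2TP/(2TP+FP+FN)=86/123=0.6992
Model B: P=131/149=0.8792, R=131/139=0.9424, F1=2PR/(P+R)=2TP/(2TP+FP+FN)=262/288=0.9097
0.6992 < 0.9097 → Model B

Model B


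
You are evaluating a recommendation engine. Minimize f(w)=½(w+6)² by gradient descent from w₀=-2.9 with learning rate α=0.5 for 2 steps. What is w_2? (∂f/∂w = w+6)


step 1: grad = -2.9+6 = 3.1; w = -2.9 - 0.5·(3.1) = -4.45
step 2: grad = -4.45+6 = 1.55; w = -4.45 - 0.5·(1.55) = -5.225

-5.225


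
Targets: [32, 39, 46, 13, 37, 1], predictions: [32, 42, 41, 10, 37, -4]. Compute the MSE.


Squared errors: (32-32)²=0, (39-42)²=9, (46-41)²=25, (13-10)²=9, (37-37)²=0, (1+ 4)²=25
Sum = 68
MSE = 68/6 = 34/3

34/3


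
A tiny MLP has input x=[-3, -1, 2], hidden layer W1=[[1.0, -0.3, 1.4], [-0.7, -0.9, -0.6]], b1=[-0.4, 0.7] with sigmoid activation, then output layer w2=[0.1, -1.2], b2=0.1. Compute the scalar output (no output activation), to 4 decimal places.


z1[0] = (1.0)·(-3) + (-0.3)·(-1) + (1.4)·(2) - 0.4 = -0.3
z1[1] = (-0.7)·(-3) + (-0.9)·(-1) + (-0.6)·(2) + 0.7 = 2.5
h = sigmoid(z1) = [0.4256, 0.9241]
output = (0.1)·(0.4256) + (-1.2)·(0.9241) + 0.1 = -0.9664

-0.9664


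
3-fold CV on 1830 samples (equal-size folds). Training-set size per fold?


Fold size = 1830/3 = 610
Training per fold = 1830 - 610 = 1220

1220


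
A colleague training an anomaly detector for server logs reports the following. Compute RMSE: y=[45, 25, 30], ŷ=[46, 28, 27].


MSE = 19/3 = 6.3333
RMSE = √(19/3) = 2.5166

2.5166


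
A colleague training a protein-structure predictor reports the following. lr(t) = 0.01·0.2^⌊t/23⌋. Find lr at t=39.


n_drops = ⌊39/23⌋ = 1
lr = 0.01·0.2^1 = 0.01·0.2 = 0.002

0.002


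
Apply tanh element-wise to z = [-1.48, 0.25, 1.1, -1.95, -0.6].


tanh(-1.48) = -0.9015
tanh(0.25) = 0.2449
tanh(1.1) = 0.8005
tanh(-1.95) = -0.9603
tanh(-0.6) = -0.537
result = [-0.9015, 0.2449, 0.8005, -0.9603, -0.537]

[-0.9015, 0.2449, 0.8005, -0.9603, -0.537]


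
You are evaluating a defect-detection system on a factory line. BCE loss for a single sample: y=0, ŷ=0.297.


BCE = -[y·ln(p) + (1-y)·ln(1-p)]
= -0 - 1·ln(1-0.297)
= -ln(0.703) = 0.3524

0.3524


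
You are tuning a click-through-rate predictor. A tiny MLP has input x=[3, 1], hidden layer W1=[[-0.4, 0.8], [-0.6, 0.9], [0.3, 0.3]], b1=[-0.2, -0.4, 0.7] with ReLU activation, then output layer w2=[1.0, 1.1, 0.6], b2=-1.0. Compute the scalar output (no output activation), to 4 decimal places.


z1[0] = (-0.4)·(3) + (0.8)·(1) - 0.2 = -0.6
z1[1] = (-0.6)·(3) + (0.9)·(1) - 0.4 = -1.3
z1[2] = (0.3)·(3) + (0.3)·(1) + 0.7 = 1.9
h = ReLU(z1) = [0.0, 0.0, 1.9]
output = (1.0)·(0.0) + (1.1)·(0.0) + (0.6)·(1.9) - 1.0 = 0.14

0.14


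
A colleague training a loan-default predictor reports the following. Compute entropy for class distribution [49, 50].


Probabilities: [49/99, 50/99] ≈ [0.4949, 0.5051]
H = -((49/99)·log₂(49/99) + (50/99)·log₂(50/99))
  = 0.9999 bits

0.9999 bits


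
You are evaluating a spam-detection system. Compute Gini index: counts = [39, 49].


Probabilities: [39/88, 49/88] ≈ [0.4432, 0.5568]
Σpᵢ² = (1521 + 2401)/88² = 3922/7744
Gini = 1 - Σpᵢ² = 1 - 3922/7744 = 0.4935

0.4935


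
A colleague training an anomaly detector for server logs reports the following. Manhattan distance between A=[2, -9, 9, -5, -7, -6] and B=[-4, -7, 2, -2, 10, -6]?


d = |2+ 4| + |-9+ 7| + |9-2| + |-5+ 2| + |-7-10| + |-6+ 6|
  = 6 + 2 + 7 + 3 + 17 + 0
  = 35

35


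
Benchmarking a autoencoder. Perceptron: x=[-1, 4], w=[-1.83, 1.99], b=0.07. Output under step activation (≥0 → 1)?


z = (-1)·(-1.83) + (4)·(1.99) + 0.07
  = 9.86
step(z) = 1 (z≥0)

1


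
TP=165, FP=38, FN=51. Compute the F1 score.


Precision = 165/203 = 0.8128
Recall = 165/216 = 0.7639
F1 = 2·P·R/(P+R) = 2·TP/(2·TP+FP+FN) = 330/(330+38+51) = 330/419 = 0.7876

0.7876


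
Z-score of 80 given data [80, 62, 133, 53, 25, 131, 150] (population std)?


μ = 90.5714, σ = 44.0871
z = (80 - 90.5714)/44.0871 = -0.2398

-0.2398


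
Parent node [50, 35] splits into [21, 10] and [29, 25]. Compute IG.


Parent = [50, 35], H_parent = 0.9774
H_left = 0.9072 (n=31), H_right = 0.996 (n=54)
H_children = (31/85)·0.9072 + (54/85)·0.996 = 0.9636
IG = 0.9774 - 0.9636 = 0.0138

0.0138


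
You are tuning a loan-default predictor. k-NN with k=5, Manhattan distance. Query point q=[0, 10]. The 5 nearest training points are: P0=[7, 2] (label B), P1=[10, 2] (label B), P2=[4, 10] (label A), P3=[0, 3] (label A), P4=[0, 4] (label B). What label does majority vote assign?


d(q,P0) = 15  (label B)
d(q,P1) = 18  (label B)
d(q,P2) = 4  (label A)
d(q,P3) = 7  (label A)
d(q,P4) = 6  (label B)
Votes: A=2, B=3
Majority → B

B
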